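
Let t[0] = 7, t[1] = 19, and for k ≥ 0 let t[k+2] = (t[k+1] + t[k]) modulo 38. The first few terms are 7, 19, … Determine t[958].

Listing terms: t[0] = 7, t[1] = 19, t[2] = 26, t[3] = 7, t[4] = 33, t[5] = 2, t[6] = 35, t[7] = 37, t[8] = 34, t[9] = 33, t[10] = 29, t[11] = 24, t[12] = 15, t[13] = 1, t[14] = 16, t[15] = 17, t[16] = 33, t[17] = 12, t[18] = 7, t[19] = 19.
Since (t[18], t[19]) = (t[0], t[1]) = (7, 19) (two consecutive terms determine the rest), the sequence is periodic with period 18.
(958 - 0) mod 18 = 4, so t[958] = t[4] = 33.

33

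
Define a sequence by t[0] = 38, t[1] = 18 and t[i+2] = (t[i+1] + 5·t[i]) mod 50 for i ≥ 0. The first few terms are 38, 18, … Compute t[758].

Computing terms: t[0] = 38,  t[1] = 18,  t[2] = 8,  t[3] = 48,  t[4] = 38,  t[5] = 28,  t[6] = 18,  t[7] = 8.
Since (t[6], t[7]) = (t[1], t[2]) = (18, 8) (two consecutive terms determine the rest), the sequence is eventually periodic: after a pre-period of length 1 it cycles with period 5.
For i ≥ 1, t[i] depends only on (i - 1) mod 5. (758 - 1) mod 5 = 2, so t[758] = t[3] = 48.

48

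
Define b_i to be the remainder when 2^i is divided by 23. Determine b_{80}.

8

Computing terms: b_0 = 1; b_1 = 2; b_2 = 4; b_3 = 8; b_4 = 16; b_5 = 9; b_6 = 18; b_7 = 13; b_8 = 3; b_9 = 6; b_{10} = 12; b_{11} = 1.
Since b_{11} = b_0 = 1, the sequence is periodic with period 11.
(80 - 0) mod 11 = 3, so b_{80} = b_3 = 8.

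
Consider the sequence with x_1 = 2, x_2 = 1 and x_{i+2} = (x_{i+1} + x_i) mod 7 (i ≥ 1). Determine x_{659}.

3

Listing terms: x_1 = 2; x_2 = 1; x_3 = 3; x_4 = 4; x_5 = 0; x_6 = 4; x_7 = 4; x_8 = 1; x_9 = 5; x_{10} = 6; x_{11} = 4; x_{12} = 3; x_{13} = 0; x_{14} = 3; x_{15} = 3; x_{16} = 6; x_{17} = 2; x_{18} = 1.
The sequence repeats with period 16.
So x_{659} = x_{1 + ((659-1) mod 16)} = x_3 = 3.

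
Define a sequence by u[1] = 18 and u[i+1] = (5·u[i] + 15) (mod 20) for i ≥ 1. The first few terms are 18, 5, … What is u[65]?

10

u[1] = 18,  u[2] = 5,  u[3] = 0,  u[4] = 15,  u[5] = 10,  u[6] = 5.
Since u[6] = u[2] = 5, the sequence is eventually periodic: after a pre-period of length 1 it cycles with period 4.
For i ≥ 2, u[i] depends only on (i - 2) mod 4. (65 - 2) mod 4 = 3, so u[65] = u[5] = 10.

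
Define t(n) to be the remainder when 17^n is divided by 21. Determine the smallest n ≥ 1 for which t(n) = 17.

1

Computing terms: t(0) = 1,  t(1) = 17,  t(2) = 16,  t(3) = 20,  t(4) = 4,  t(5) = 5,  t(6) = 1.
The sequence repeats with period 6.
The value 17 first appears (with n ≥ 1) at t(1).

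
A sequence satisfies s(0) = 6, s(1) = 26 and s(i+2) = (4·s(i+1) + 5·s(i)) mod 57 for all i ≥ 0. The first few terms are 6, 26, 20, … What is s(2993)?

Computing terms: s(0) = 6; s(1) = 26; s(2) = 20; s(3) = 39; s(4) = 28; s(5) = 22; s(6) = 0; s(7) = 53; s(8) = 41; s(9) = 30; s(10) = 40; s(11) = 25; s(12) = 15; s(13) = 14; s(14) = 17; s(15) = 24; s(16) = 10; s(17) = 46; s(18) = 6; s(19) = 26.
The sequence repeats with period 18.
So s(2993) = s(0 + ((2993-0) mod 18)) = s(5) = 22.

22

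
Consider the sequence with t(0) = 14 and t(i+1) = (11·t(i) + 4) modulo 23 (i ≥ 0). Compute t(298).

t(0) = 14, t(1) = 20, t(2) = 17, t(3) = 7, t(4) = 12, t(5) = 21, t(6) = 5, t(7) = 13, t(8) = 9, t(9) = 11, t(10) = 10, t(11) = 22, t(12) = 16, t(13) = 19, t(14) = 6, t(15) = 1, t(16) = 15, t(17) = 8, t(18) = 0, t(19) = 4, t(20) = 2, t(21) = 3, t(22) = 14.
The sequence repeats with period 22.
So t(298) = t(0 + ((298-0) mod 22)) = t(12) = 16.

16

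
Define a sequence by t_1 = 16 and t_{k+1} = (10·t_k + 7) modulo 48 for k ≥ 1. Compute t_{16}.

1

t_1 = 16,  t_2 = 23,  t_3 = 45,  t_4 = 25,  t_5 = 17,  t_6 = 33,  t_7 = 1,  t_8 = 17.
Since t_8 = t_5 = 17, the sequence is eventually periodic: after a pre-period of length 4 it cycles with period 3.
For k ≥ 5, t_k depends only on (k - 5) mod 3. (16 - 5) mod 3 = 2, so t_{16} = t_7 = 1.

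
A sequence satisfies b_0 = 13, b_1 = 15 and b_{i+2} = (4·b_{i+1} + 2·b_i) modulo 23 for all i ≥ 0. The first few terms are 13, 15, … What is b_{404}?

11

We have b_0 = 13; b_1 = 15; b_2 = 17; b_3 = 6; b_4 = 12; b_5 = 14; b_6 = 11; b_7 = 3; b_8 = 11; b_9 = 4; b_{10} = 15; b_{11} = 22; b_{12} = 3; b_{13} = 10; b_{14} = 0; b_{15} = 20; b_{16} = 11; b_{17} = 15; b_{18} = 13; b_{19} = 13; b_{20} = 9; b_{21} = 16; b_{22} = 13; b_{23} = 15.
Since (b_{22}, b_{23}) = (b_0, b_1) = (13, 15) (two consecutive terms determine the rest), the sequence is periodic with period 22.
So b_{404} = b_{0 + ((404-0) mod 22)} = b_8 = 11.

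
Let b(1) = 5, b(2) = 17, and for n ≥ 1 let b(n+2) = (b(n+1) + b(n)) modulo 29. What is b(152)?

b(1) = 5,  b(2) = 17,  b(3) = 22,  b(4) = 10,  b(5) = 3,  b(6) = 13,  b(7) = 16,  b(8) = 0,  b(9) = 16,  b(10) = 16,  b(11) = 3,  b(12) = 19,  b(13) = 22,  b(14) = 12,  b(15) = 5,  b(16) = 17.
Since (b(15), b(16)) = (b(1), b(2)) = (5, 17) (two consecutive terms determine the rest), the sequence is periodic with period 14.
So b(152) = b(1 + ((152-1) mod 14)) = b(12) = 19.

19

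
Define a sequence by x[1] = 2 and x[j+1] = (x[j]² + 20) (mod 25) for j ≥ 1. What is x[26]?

1

Listing terms: x[1] = 2, x[2] = 24, x[3] = 21, x[4] = 11, x[5] = 16, x[6] = 1, x[7] = 21.
Since x[7] = x[3] = 21, the sequence is eventually periodic: after a pre-period of length 2 it cycles with period 4.
For j ≥ 3, x[j] depends only on (j - 3) mod 4. (26 - 3) mod 4 = 3, so x[26] = x[6] = 1.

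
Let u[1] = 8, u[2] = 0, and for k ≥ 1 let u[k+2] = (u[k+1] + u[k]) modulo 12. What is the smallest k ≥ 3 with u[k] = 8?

Listing terms: u[1] = 8,  u[2] = 0,  u[3] = 8,  u[4] = 8,  u[5] = 4,  u[6] = 0,  u[7] = 4,  u[8] = 4,  u[9] = 8,  u[10] = 0.
The sequence repeats with period 8.
The value 8 first appears (with k ≥ 3) at u[3].

3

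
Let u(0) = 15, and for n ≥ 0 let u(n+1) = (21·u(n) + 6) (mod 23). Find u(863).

Listing terms: u(0) = 15, u(1) = 22, u(2) = 8, u(3) = 13, u(4) = 3, u(5) = 0, u(6) = 6, u(7) = 17, u(8) = 18, u(9) = 16, u(10) = 20, u(11) = 12, u(12) = 5, u(13) = 19, u(14) = 14, u(15) = 1, u(16) = 4, u(17) = 21, u(18) = 10, u(19) = 9, u(20) = 11, u(21) = 7, u(22) = 15.
The sequence repeats with period 22.
(863 - 0) mod 22 = 5, so u(863) = u(5) = 0.

0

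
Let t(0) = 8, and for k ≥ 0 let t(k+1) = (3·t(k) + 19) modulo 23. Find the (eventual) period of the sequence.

11

We have t(0) = 8; t(1) = 20; t(2) = 10; t(3) = 3; t(4) = 5; t(5) = 11; t(6) = 6; t(7) = 14; t(8) = 15; t(9) = 18; t(10) = 4; t(11) = 8.
The sequence repeats with period 11.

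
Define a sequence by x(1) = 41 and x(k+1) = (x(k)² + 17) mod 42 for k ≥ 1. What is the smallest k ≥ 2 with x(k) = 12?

x(1) = 41,  x(2) = 18,  x(3) = 5,  x(4) = 0,  x(5) = 17,  x(6) = 12,  x(7) = 35,  x(8) = 24,  x(9) = 5.
Since x(9) = x(3) = 5, the sequence is eventually periodic: after a pre-period of length 2 it cycles with period 6.
The value 12 first appears (with k ≥ 2) at x(6).

6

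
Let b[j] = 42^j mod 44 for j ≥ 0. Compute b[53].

b[0] = 1,  b[1] = 42,  b[2] = 4,  b[3] = 36,  b[4] = 16,  b[5] = 12,  b[6] = 20,  b[7] = 4.
Since b[7] = b[2] = 4, the sequence is eventually periodic: after a pre-period of length 2 it cycles with period 5.
For j ≥ 2, b[j] depends only on (j - 2) mod 5. (53 - 2) mod 5 = 1, so b[53] = b[3] = 36.

36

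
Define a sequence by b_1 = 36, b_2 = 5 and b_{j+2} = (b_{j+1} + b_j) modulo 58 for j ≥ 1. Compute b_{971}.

29

b_1 = 36,  b_2 = 5,  b_3 = 41,  b_4 = 46,  b_5 = 29,  b_6 = 17,  b_7 = 46,  b_8 = 5,  b_9 = 51,  b_{10} = 56,  b_{11} = 49,  b_{12} = 47,  b_{13} = 38,  b_{14} = 27,  b_{15} = 7,  b_{16} = 34,  b_{17} = 41,  b_{18} = 17,  b_{19} = 0,  b_{20} = 17,  b_{21} = 17,  b_{22} = 34,  b_{23} = 51,  b_{24} = 27,  b_{25} = 20,  b_{26} = 47,  b_{27} = 9,  b_{28} = 56,  b_{29} = 7,  b_{30} = 5,  b_{31} = 12,  b_{32} = 17,  b_{33} = 29,  b_{34} = 46,  b_{35} = 17,  b_{36} = 5,  b_{37} = 22,  b_{38} = 27,  b_{39} = 49,  b_{40} = 18,  b_{41} = 9,  b_{42} = 27,  b_{43} = 36,  b_{44} = 5.
Since (b_{43}, b_{44}) = (b_1, b_2) = (36, 5) (two consecutive terms determine the rest), the sequence is periodic with period 42.
(971 - 1) mod 42 = 4, so b_{971} = b_5 = 29.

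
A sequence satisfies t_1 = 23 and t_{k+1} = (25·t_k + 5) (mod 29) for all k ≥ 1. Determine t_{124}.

7

We have t_1 = 23, t_2 = 0, t_3 = 5, t_4 = 14, t_5 = 7, t_6 = 6, t_7 = 10, t_8 = 23.
The sequence repeats with period 7.
So t_{124} = t_{1 + ((124-1) mod 7)} = t_5 = 7.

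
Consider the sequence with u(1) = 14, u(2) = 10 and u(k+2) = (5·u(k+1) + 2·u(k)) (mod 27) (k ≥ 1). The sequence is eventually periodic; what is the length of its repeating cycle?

Listing terms: u(1) = 14; u(2) = 10; u(3) = 24; u(4) = 5; u(5) = 19; u(6) = 24; u(7) = 23; u(8) = 1; u(9) = 24; u(10) = 14; u(11) = 10.
Since (u(10), u(11)) = (u(1), u(2)) = (14, 10) (two consecutive terms determine the rest), the sequence is periodic with period 9.

9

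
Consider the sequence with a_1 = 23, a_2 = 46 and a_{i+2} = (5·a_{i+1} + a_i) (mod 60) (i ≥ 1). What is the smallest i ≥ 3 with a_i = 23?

7

Listing terms: a_1 = 23, a_2 = 46, a_3 = 13, a_4 = 51, a_5 = 28, a_6 = 11, a_7 = 23, a_8 = 6, a_9 = 53, a_{10} = 31, a_{11} = 28, a_{12} = 51, a_{13} = 43, a_{14} = 26, a_{15} = 53, a_{16} = 51, a_{17} = 8, a_{18} = 31, a_{19} = 43, a_{20} = 6, a_{21} = 13, a_{22} = 11, a_{23} = 8, a_{24} = 51, a_{25} = 23, a_{26} = 46.
Since (a_{25}, a_{26}) = (a_1, a_2) = (23, 46) (two consecutive terms determine the rest), the sequence is periodic with period 24.
The value 23 first appears (with i ≥ 3) at a_7.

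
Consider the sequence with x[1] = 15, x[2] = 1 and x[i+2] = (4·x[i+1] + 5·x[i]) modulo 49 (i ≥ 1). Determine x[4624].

27

x[1] = 15; x[2] = 1; x[3] = 30; x[4] = 27; x[5] = 13; x[6] = 40; x[7] = 29; x[8] = 22; x[9] = 37; x[10] = 13; x[11] = 41; x[12] = 33; x[13] = 43; x[14] = 43; x[15] = 44; x[16] = 48; x[17] = 20; x[18] = 26; x[19] = 8; x[20] = 15; x[21] = 2; x[22] = 34; x[23] = 48; x[24] = 19; x[25] = 22; x[26] = 36; x[27] = 9; x[28] = 20; x[29] = 27; x[30] = 12; x[31] = 36; x[32] = 8; x[33] = 16; x[34] = 6; x[35] = 6; x[36] = 5; x[37] = 1; x[38] = 29; x[39] = 23; x[40] = 41; x[41] = 34; x[42] = 47; x[43] = 15; x[44] = 1.
Since (x[43], x[44]) = (x[1], x[2]) = (15, 1) (two consecutive terms determine the rest), the sequence is periodic with period 42.
So x[4624] = x[1 + ((4624-1) mod 42)] = x[4] = 27.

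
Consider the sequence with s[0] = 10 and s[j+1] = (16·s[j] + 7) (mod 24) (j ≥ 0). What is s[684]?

Listing terms: s[0] = 10; s[1] = 23; s[2] = 15; s[3] = 7; s[4] = 23.
Since s[4] = s[1] = 23, the sequence is eventually periodic: after a pre-period of length 1 it cycles with period 3.
For j ≥ 1, s[j] depends only on (j - 1) mod 3. (684 - 1) mod 3 = 2, so s[684] = s[3] = 7.

7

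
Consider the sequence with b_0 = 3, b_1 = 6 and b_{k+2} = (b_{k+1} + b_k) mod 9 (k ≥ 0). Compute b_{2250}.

We have b_0 = 3, b_1 = 6, b_2 = 0, b_3 = 6, b_4 = 6, b_5 = 3, b_6 = 0, b_7 = 3, b_8 = 3, b_9 = 6.
Since (b_8, b_9) = (b_0, b_1) = (3, 6) (two consecutive terms determine the rest), the sequence is periodic with period 8.
(2250 - 0) mod 8 = 2, so b_{2250} = b_2 = 0.

0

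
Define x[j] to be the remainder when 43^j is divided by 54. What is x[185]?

Listing terms: x[1] = 43, x[2] = 13, x[3] = 19, x[4] = 7, x[5] = 31, x[6] = 37, x[7] = 25, x[8] = 49, x[9] = 1, x[10] = 43.
The sequence repeats with period 9.
(185 - 1) mod 9 = 4, so x[185] = x[5] = 31.

31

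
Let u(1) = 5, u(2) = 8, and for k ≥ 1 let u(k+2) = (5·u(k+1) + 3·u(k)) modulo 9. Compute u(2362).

We have u(1) = 5,  u(2) = 8,  u(3) = 1,  u(4) = 2,  u(5) = 4,  u(6) = 8,  u(7) = 7,  u(8) = 5,  u(9) = 1,  u(10) = 2.
Since (u(9), u(10)) = (u(3), u(4)) = (1, 2) (two consecutive terms determine the rest), the sequence is eventually periodic: after a pre-period of length 2 it cycles with period 6.
For k ≥ 3, u(k) depends only on (k - 3) mod 6. (2362 - 3) mod 6 = 1, so u(2362) = u(4) = 2.

2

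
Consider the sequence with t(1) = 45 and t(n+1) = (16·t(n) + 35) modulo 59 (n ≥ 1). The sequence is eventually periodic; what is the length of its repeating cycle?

29

We have t(1) = 45; t(2) = 47; t(3) = 20; t(4) = 1; t(5) = 51; t(6) = 25; t(7) = 22; t(8) = 33; t(9) = 32; t(10) = 16; t(11) = 55; t(12) = 30; t(13) = 43; t(14) = 15; t(15) = 39; t(16) = 10; t(17) = 18; t(18) = 28; t(19) = 11; t(20) = 34; t(21) = 48; t(22) = 36; t(23) = 21; t(24) = 17; t(25) = 12; t(26) = 50; t(27) = 9; t(28) = 2; t(29) = 8; t(30) = 45.
Since t(30) = t(1) = 45, the sequence is periodic with period 29.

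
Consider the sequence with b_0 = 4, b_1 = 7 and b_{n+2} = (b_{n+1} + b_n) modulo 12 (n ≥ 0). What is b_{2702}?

Listing terms: b_0 = 4; b_1 = 7; b_2 = 11; b_3 = 6; b_4 = 5; b_5 = 11; b_6 = 4; b_7 = 3; b_8 = 7; b_9 = 10; b_{10} = 5; b_{11} = 3; b_{12} = 8; b_{13} = 11; b_{14} = 7; b_{15} = 6; b_{16} = 1; b_{17} = 7; b_{18} = 8; b_{19} = 3; b_{20} = 11; b_{21} = 2; b_{22} = 1; b_{23} = 3; b_{24} = 4; b_{25} = 7.
The sequence repeats with period 24.
(2702 - 0) mod 24 = 14, so b_{2702} = b_{14} = 7.

7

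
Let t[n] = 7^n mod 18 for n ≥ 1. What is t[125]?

We have t[1] = 7, t[2] = 13, t[3] = 1, t[4] = 7.
The sequence repeats with period 3.
So t[125] = t[1 + ((125-1) mod 3)] = t[2] = 13.

13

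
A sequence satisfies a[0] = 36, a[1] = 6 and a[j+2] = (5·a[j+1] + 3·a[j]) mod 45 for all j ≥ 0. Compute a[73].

6

Listing terms: a[0] = 36,  a[1] = 6,  a[2] = 3,  a[3] = 33,  a[4] = 39,  a[5] = 24,  a[6] = 12,  a[7] = 42,  a[8] = 21,  a[9] = 6,  a[10] = 3.
Since (a[9], a[10]) = (a[1], a[2]) = (6, 3) (two consecutive terms determine the rest), the sequence is eventually periodic: after a pre-period of length 1 it cycles with period 8.
For j ≥ 1, a[j] depends only on (j - 1) mod 8. (73 - 1) mod 8 = 0, so a[73] = a[1] = 6.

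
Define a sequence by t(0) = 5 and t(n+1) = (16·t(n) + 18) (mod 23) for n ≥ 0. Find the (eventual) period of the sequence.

Listing terms: t(0) = 5; t(1) = 6; t(2) = 22; t(3) = 2; t(4) = 4; t(5) = 13; t(6) = 19; t(7) = 0; t(8) = 18; t(9) = 7; t(10) = 15; t(11) = 5.
Since t(11) = t(0) = 5, the sequence is periodic with period 11.

11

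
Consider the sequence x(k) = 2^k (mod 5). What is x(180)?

We have x(0) = 1; x(1) = 2; x(2) = 4; x(3) = 3; x(4) = 1.
The sequence repeats with period 4.
(180 - 0) mod 4 = 0, so x(180) = x(0) = 1.

1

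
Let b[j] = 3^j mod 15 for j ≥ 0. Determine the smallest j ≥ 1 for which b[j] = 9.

We have b[0] = 1, b[1] = 3, b[2] = 9, b[3] = 12, b[4] = 6, b[5] = 3.
Since b[5] = b[1] = 3, the sequence is eventually periodic: after a pre-period of length 1 it cycles with period 4.
The value 9 first appears (with j ≥ 1) at b[2].

2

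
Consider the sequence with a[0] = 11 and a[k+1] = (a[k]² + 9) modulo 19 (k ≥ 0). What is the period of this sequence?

6

We have a[0] = 11, a[1] = 16, a[2] = 18, a[3] = 10, a[4] = 14, a[5] = 15, a[6] = 6, a[7] = 7, a[8] = 1, a[9] = 10.
Since a[9] = a[3] = 10, the sequence is eventually periodic: after a pre-period of length 3 it cycles with period 6.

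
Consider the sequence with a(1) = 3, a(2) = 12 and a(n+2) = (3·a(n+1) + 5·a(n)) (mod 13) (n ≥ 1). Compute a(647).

We have a(1) = 3, a(2) = 12, a(3) = 12, a(4) = 5, a(5) = 10, a(6) = 3, a(7) = 7, a(8) = 10, a(9) = 0, a(10) = 11, a(11) = 7, a(12) = 11, a(13) = 3, a(14) = 12.
The sequence repeats with period 12.
So a(647) = a(1 + ((647-1) mod 12)) = a(11) = 7.

7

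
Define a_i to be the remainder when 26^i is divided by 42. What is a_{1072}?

Computing terms: a_1 = 26, a_2 = 4, a_3 = 20, a_4 = 16, a_5 = 38, a_6 = 22, a_7 = 26.
Since a_7 = a_1 = 26, the sequence is periodic with period 6.
(1072 - 1) mod 6 = 3, so a_{1072} = a_4 = 16.

16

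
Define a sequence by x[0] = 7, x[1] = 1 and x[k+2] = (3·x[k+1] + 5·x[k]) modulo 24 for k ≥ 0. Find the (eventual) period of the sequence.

We have x[0] = 7; x[1] = 1; x[2] = 14; x[3] = 23; x[4] = 19; x[5] = 4; x[6] = 11; x[7] = 5; x[8] = 22; x[9] = 19; x[10] = 23; x[11] = 20; x[12] = 7; x[13] = 1.
The sequence repeats with period 12.

12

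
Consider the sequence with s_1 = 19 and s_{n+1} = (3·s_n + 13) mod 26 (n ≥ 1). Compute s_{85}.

Listing terms: s_1 = 19,  s_2 = 18,  s_3 = 15,  s_4 = 6,  s_5 = 5,  s_6 = 2,  s_7 = 19.
Since s_7 = s_1 = 19, the sequence is periodic with period 6.
So s_{85} = s_{1 + ((85-1) mod 6)} = s_1 = 19.

19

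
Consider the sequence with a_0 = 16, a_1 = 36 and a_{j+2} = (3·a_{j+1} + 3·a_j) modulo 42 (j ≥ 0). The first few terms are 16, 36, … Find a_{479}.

Listing terms: a_0 = 16, a_1 = 36, a_2 = 30, a_3 = 30, a_4 = 12, a_5 = 0, a_6 = 36, a_7 = 24, a_8 = 12, a_9 = 24, a_{10} = 24, a_{11} = 18, a_{12} = 0, a_{13} = 12, a_{14} = 36, a_{15} = 18, a_{16} = 36, a_{17} = 36, a_{18} = 6, a_{19} = 0, a_{20} = 18, a_{21} = 12, a_{22} = 6, a_{23} = 12, a_{24} = 12, a_{25} = 30, a_{26} = 0, a_{27} = 6, a_{28} = 18, a_{29} = 30, a_{30} = 18, a_{31} = 18, a_{32} = 24, a_{33} = 0, a_{34} = 30, a_{35} = 6, a_{36} = 24, a_{37} = 6, a_{38} = 6, a_{39} = 36, a_{40} = 0, a_{41} = 24, a_{42} = 30, a_{43} = 36, a_{44} = 30.
Since (a_{43}, a_{44}) = (a_1, a_2) = (36, 30) (two consecutive terms determine the rest), the sequence is eventually periodic: after a pre-period of length 1 it cycles with period 42.
For j ≥ 1, a_j depends only on (j - 1) mod 42. (479 - 1) mod 42 = 16, so a_{479} = a_{17} = 36.

36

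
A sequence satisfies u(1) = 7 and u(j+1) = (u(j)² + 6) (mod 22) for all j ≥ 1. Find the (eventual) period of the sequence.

5

u(1) = 7; u(2) = 11; u(3) = 17; u(4) = 9; u(5) = 21; u(6) = 7.
Since u(6) = u(1) = 7, the sequence is periodic with period 5.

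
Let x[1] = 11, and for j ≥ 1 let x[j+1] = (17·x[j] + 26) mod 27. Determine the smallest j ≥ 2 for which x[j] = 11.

7

Computing terms: x[1] = 11; x[2] = 24; x[3] = 2; x[4] = 6; x[5] = 20; x[6] = 15; x[7] = 11.
Since x[7] = x[1] = 11, the sequence is periodic with period 6.
The value 11 next appears (with j ≥ 2) at x[7].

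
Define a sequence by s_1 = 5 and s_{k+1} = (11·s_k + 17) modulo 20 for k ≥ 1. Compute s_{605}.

13

We have s_1 = 5; s_2 = 12; s_3 = 9; s_4 = 16; s_5 = 13; s_6 = 0; s_7 = 17; s_8 = 4; s_9 = 1; s_{10} = 8; s_{11} = 5.
Since s_{11} = s_1 = 5, the sequence is periodic with period 10.
So s_{605} = s_{1 + ((605-1) mod 10)} = s_5 = 13.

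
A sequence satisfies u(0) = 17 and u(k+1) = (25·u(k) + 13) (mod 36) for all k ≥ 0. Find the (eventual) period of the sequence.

Listing terms: u(0) = 17; u(1) = 6; u(2) = 19; u(3) = 20; u(4) = 9; u(5) = 22; u(6) = 23; u(7) = 12; u(8) = 25; u(9) = 26; u(10) = 15; u(11) = 28; u(12) = 29; u(13) = 18; u(14) = 31; u(15) = 32; u(16) = 21; u(17) = 34; u(18) = 35; u(19) = 24; u(20) = 1; u(21) = 2; u(22) = 27; u(23) = 4; u(24) = 5; u(25) = 30; u(26) = 7; u(27) = 8; u(28) = 33; u(29) = 10; u(30) = 11; u(31) = 0; u(32) = 13; u(33) = 14; u(34) = 3; u(35) = 16; u(36) = 17.
The sequence repeats with period 36.

36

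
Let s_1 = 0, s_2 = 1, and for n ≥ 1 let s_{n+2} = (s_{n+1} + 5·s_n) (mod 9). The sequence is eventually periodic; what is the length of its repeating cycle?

s_1 = 0, s_2 = 1, s_3 = 1, s_4 = 6, s_5 = 2, s_6 = 5, s_7 = 6, s_8 = 4, s_9 = 7, s_{10} = 0, s_{11} = 8, s_{12} = 8, s_{13} = 3, s_{14} = 7, s_{15} = 4, s_{16} = 3, s_{17} = 5, s_{18} = 2, s_{19} = 0, s_{20} = 1.
The sequence repeats with period 18.

18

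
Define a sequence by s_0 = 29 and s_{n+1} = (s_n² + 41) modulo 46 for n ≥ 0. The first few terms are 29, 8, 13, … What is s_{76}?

19

Computing terms: s_0 = 29, s_1 = 8, s_2 = 13, s_3 = 26, s_4 = 27, s_5 = 34, s_6 = 1, s_7 = 42, s_8 = 11, s_9 = 24, s_{10} = 19, s_{11} = 34.
Since s_{11} = s_5 = 34, the sequence is eventually periodic: after a pre-period of length 5 it cycles with period 6.
For n ≥ 5, s_n depends only on (n - 5) mod 6. (76 - 5) mod 6 = 5, so s_{76} = s_{10} = 19.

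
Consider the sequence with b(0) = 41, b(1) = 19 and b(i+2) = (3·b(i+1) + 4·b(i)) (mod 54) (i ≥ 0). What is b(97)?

19

We have b(0) = 41, b(1) = 19, b(2) = 5, b(3) = 37, b(4) = 23, b(5) = 1, b(6) = 41, b(7) = 19.
The sequence repeats with period 6.
(97 - 0) mod 6 = 1, so b(97) = b(1) = 19.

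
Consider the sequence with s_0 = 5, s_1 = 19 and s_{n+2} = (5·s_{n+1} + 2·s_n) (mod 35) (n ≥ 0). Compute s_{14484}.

30

Listing terms: s_0 = 5,  s_1 = 19,  s_2 = 0,  s_3 = 3,  s_4 = 15,  s_5 = 11,  s_6 = 15,  s_7 = 27,  s_8 = 25,  s_9 = 4,  s_{10} = 0,  s_{11} = 8,  s_{12} = 5,  s_{13} = 6,  s_{14} = 5,  s_{15} = 2,  s_{16} = 20,  s_{17} = 34,  s_{18} = 0,  s_{19} = 33,  s_{20} = 25,  s_{21} = 16,  s_{22} = 25,  s_{23} = 17,  s_{24} = 30,  s_{25} = 9,  s_{26} = 0,  s_{27} = 18,  s_{28} = 20,  s_{29} = 31,  s_{30} = 20,  s_{31} = 22,  s_{32} = 10,  s_{33} = 24,  s_{34} = 0,  s_{35} = 13,  s_{36} = 30,  s_{37} = 1,  s_{38} = 30,  s_{39} = 12,  s_{40} = 15,  s_{41} = 29,  s_{42} = 0,  s_{43} = 23,  s_{44} = 10,  s_{45} = 26,  s_{46} = 10,  s_{47} = 32,  s_{48} = 5,  s_{49} = 19.
Since (s_{48}, s_{49}) = (s_0, s_1) = (5, 19) (two consecutive terms determine the rest), the sequence is periodic with period 48.
So s_{14484} = s_{0 + ((14484-0) mod 48)} = s_{36} = 30.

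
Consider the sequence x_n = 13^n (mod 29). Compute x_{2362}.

Computing terms: x_1 = 13,  x_2 = 24,  x_3 = 22,  x_4 = 25,  x_5 = 6,  x_6 = 20,  x_7 = 28,  x_8 = 16,  x_9 = 5,  x_{10} = 7,  x_{11} = 4,  x_{12} = 23,  x_{13} = 9,  x_{14} = 1,  x_{15} = 13.
Since x_{15} = x_1 = 13, the sequence is periodic with period 14.
So x_{2362} = x_{1 + ((2362-1) mod 14)} = x_{10} = 7.

7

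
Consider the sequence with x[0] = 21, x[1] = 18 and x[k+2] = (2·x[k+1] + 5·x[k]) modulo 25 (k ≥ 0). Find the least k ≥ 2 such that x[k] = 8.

Listing terms: x[0] = 21,  x[1] = 18,  x[2] = 16,  x[3] = 22,  x[4] = 24,  x[5] = 8,  x[6] = 11,  x[7] = 12,  x[8] = 4,  x[9] = 18,  x[10] = 6,  x[11] = 2,  x[12] = 9,  x[13] = 3,  x[14] = 1,  x[15] = 17,  x[16] = 14,  x[17] = 13,  x[18] = 21,  x[19] = 7,  x[20] = 19,  x[21] = 23,  x[22] = 16,  x[23] = 22.
Since (x[22], x[23]) = (x[2], x[3]) = (16, 22) (two consecutive terms determine the rest), the sequence is eventually periodic: after a pre-period of length 2 it cycles with period 20.
The value 8 first appears (with k ≥ 2) at x[5].

5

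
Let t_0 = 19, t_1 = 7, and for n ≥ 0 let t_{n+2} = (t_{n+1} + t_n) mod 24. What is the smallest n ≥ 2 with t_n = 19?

16

We have t_0 = 19,  t_1 = 7,  t_2 = 2,  t_3 = 9,  t_4 = 11,  t_5 = 20,  t_6 = 7,  t_7 = 3,  t_8 = 10,  t_9 = 13,  t_{10} = 23,  t_{11} = 12,  t_{12} = 11,  t_{13} = 23,  t_{14} = 10,  t_{15} = 9,  t_{16} = 19,  t_{17} = 4,  t_{18} = 23,  t_{19} = 3,  t_{20} = 2,  t_{21} = 5,  t_{22} = 7,  t_{23} = 12,  t_{24} = 19,  t_{25} = 7.
The sequence repeats with period 24.
The value 19 first appears (with n ≥ 2) at t_{16}.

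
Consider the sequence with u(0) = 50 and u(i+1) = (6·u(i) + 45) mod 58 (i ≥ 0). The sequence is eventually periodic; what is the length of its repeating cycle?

Listing terms: u(0) = 50,  u(1) = 55,  u(2) = 27,  u(3) = 33,  u(4) = 11,  u(5) = 53,  u(6) = 15,  u(7) = 19,  u(8) = 43,  u(9) = 13,  u(10) = 7,  u(11) = 29,  u(12) = 45,  u(13) = 25,  u(14) = 21,  u(15) = 55.
Since u(15) = u(1) = 55, the sequence is eventually periodic: after a pre-period of length 1 it cycles with period 14.

14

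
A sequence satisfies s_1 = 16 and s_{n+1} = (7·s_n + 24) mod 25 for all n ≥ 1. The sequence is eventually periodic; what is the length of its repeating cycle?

4

Listing terms: s_1 = 16,  s_2 = 11,  s_3 = 1,  s_4 = 6,  s_5 = 16.
The sequence repeats with period 4.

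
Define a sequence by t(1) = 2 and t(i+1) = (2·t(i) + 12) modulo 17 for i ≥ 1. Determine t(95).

t(1) = 2, t(2) = 16, t(3) = 10, t(4) = 15, t(5) = 8, t(6) = 11, t(7) = 0, t(8) = 12, t(9) = 2.
Since t(9) = t(1) = 2, the sequence is periodic with period 8.
So t(95) = t(1 + ((95-1) mod 8)) = t(7) = 0.

0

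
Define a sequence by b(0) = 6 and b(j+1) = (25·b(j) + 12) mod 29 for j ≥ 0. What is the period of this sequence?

7

Computing terms: b(0) = 6, b(1) = 17, b(2) = 2, b(3) = 4, b(4) = 25, b(5) = 28, b(6) = 16, b(7) = 6.
Since b(7) = b(0) = 6, the sequence is periodic with period 7.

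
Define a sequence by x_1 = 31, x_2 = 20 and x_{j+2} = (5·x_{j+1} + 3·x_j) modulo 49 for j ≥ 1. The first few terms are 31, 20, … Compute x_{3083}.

Listing terms: x_1 = 31, x_2 = 20, x_3 = 46, x_4 = 45, x_5 = 20, x_6 = 39, x_7 = 10, x_8 = 20, x_9 = 32, x_{10} = 24, x_{11} = 20, x_{12} = 25, x_{13} = 38, x_{14} = 20, x_{15} = 18, x_{16} = 3, x_{17} = 20, x_{18} = 11, x_{19} = 17, x_{20} = 20, x_{21} = 4, x_{22} = 31, x_{23} = 20.
Since (x_{22}, x_{23}) = (x_1, x_2) = (31, 20) (two consecutive terms determine the rest), the sequence is periodic with period 21.
(3083 - 1) mod 21 = 16, so x_{3083} = x_{17} = 20.

20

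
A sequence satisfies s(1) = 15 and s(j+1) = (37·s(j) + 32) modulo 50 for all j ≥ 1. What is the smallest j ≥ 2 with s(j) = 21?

Listing terms: s(1) = 15, s(2) = 37, s(3) = 1, s(4) = 19, s(5) = 35, s(6) = 27, s(7) = 31, s(8) = 29, s(9) = 5, s(10) = 17, s(11) = 11, s(12) = 39, s(13) = 25, s(14) = 7, s(15) = 41, s(16) = 49, s(17) = 45, s(18) = 47, s(19) = 21, s(20) = 9, s(21) = 15.
Since s(21) = s(1) = 15, the sequence is periodic with period 20.
The value 21 first appears (with j ≥ 2) at s(19).

19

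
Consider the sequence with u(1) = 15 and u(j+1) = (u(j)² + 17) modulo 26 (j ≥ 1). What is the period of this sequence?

6

Computing terms: u(1) = 15; u(2) = 8; u(3) = 3; u(4) = 0; u(5) = 17; u(6) = 20; u(7) = 1; u(8) = 18; u(9) = 3.
Since u(9) = u(3) = 3, the sequence is eventually periodic: after a pre-period of length 2 it cycles with period 6.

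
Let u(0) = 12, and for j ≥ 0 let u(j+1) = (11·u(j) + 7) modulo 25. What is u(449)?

Listing terms: u(0) = 12, u(1) = 14, u(2) = 11, u(3) = 3, u(4) = 15, u(5) = 22, u(6) = 24, u(7) = 21, u(8) = 13, u(9) = 0, u(10) = 7, u(11) = 9, u(12) = 6, u(13) = 23, u(14) = 10, u(15) = 17, u(16) = 19, u(17) = 16, u(18) = 8, u(19) = 20, u(20) = 2, u(21) = 4, u(22) = 1, u(23) = 18, u(24) = 5, u(25) = 12.
Since u(25) = u(0) = 12, the sequence is periodic with period 25.
So u(449) = u(0 + ((449-0) mod 25)) = u(24) = 5.

5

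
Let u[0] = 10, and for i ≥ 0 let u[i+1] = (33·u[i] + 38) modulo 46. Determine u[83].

We have u[0] = 10,  u[1] = 0,  u[2] = 38,  u[3] = 4,  u[4] = 32,  u[5] = 36,  u[6] = 30,  u[7] = 16,  u[8] = 14,  u[9] = 40,  u[10] = 24,  u[11] = 2,  u[12] = 12,  u[13] = 20,  u[14] = 8,  u[15] = 26,  u[16] = 22,  u[17] = 28,  u[18] = 42,  u[19] = 44,  u[20] = 18,  u[21] = 34,  u[22] = 10.
Since u[22] = u[0] = 10, the sequence is periodic with period 22.
So u[83] = u[0 + ((83-0) mod 22)] = u[17] = 28.

28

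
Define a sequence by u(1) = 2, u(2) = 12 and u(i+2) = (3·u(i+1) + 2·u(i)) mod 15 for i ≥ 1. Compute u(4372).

9

Listing terms: u(1) = 2; u(2) = 12; u(3) = 10; u(4) = 9; u(5) = 2; u(6) = 9; u(7) = 1; u(8) = 6; u(9) = 5; u(10) = 12; u(11) = 1; u(12) = 12; u(13) = 8; u(14) = 3; u(15) = 10; u(16) = 6; u(17) = 8; u(18) = 6; u(19) = 4; u(20) = 9; u(21) = 5; u(22) = 3; u(23) = 4; u(24) = 3; u(25) = 2; u(26) = 12.
Since (u(25), u(26)) = (u(1), u(2)) = (2, 12) (two consecutive terms determine the rest), the sequence is periodic with period 24.
(4372 - 1) mod 24 = 3, so u(4372) = u(4) = 9.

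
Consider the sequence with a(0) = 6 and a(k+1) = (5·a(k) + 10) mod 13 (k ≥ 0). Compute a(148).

a(0) = 6; a(1) = 1; a(2) = 2; a(3) = 7; a(4) = 6.
The sequence repeats with period 4.
So a(148) = a(0 + ((148-0) mod 4)) = a(0) = 6.

6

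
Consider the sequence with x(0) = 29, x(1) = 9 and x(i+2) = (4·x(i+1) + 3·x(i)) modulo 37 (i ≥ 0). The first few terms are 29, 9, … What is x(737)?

26

We have x(0) = 29,  x(1) = 9,  x(2) = 12,  x(3) = 1,  x(4) = 3,  x(5) = 15,  x(6) = 32,  x(7) = 25,  x(8) = 11,  x(9) = 8,  x(10) = 28,  x(11) = 25,  x(12) = 36,  x(13) = 34,  x(14) = 22,  x(15) = 5,  x(16) = 12,  x(17) = 26,  x(18) = 29,  x(19) = 9.
The sequence repeats with period 18.
So x(737) = x(0 + ((737-0) mod 18)) = x(17) = 26.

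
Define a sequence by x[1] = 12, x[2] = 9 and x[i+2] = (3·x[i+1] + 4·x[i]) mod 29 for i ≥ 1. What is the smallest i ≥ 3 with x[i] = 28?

13

We have x[1] = 12; x[2] = 9; x[3] = 17; x[4] = 0; x[5] = 10; x[6] = 1; x[7] = 14; x[8] = 17; x[9] = 20; x[10] = 12; x[11] = 0; x[12] = 19; x[13] = 28; x[14] = 15; x[15] = 12; x[16] = 9.
Since (x[15], x[16]) = (x[1], x[2]) = (12, 9) (two consecutive terms determine the rest), the sequence is periodic with period 14.
The value 28 first appears (with i ≥ 3) at x[13].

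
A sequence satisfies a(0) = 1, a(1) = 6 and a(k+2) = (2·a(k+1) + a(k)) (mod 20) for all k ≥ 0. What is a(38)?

Listing terms: a(0) = 1, a(1) = 6, a(2) = 13, a(3) = 12, a(4) = 17, a(5) = 6, a(6) = 9, a(7) = 4, a(8) = 17, a(9) = 18, a(10) = 13, a(11) = 4, a(12) = 1, a(13) = 6.
Since (a(12), a(13)) = (a(0), a(1)) = (1, 6) (two consecutive terms determine the rest), the sequence is periodic with period 12.
So a(38) = a(0 + ((38-0) mod 12)) = a(2) = 13.

13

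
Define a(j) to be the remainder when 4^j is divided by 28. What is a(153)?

a(1) = 4, a(2) = 16, a(3) = 8, a(4) = 4.
Since a(4) = a(1) = 4, the sequence is periodic with period 3.
(153 - 1) mod 3 = 2, so a(153) = a(3) = 8.

8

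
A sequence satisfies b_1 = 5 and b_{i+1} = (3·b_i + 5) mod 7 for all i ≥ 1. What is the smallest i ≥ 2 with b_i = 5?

We have b_1 = 5; b_2 = 6; b_3 = 2; b_4 = 4; b_5 = 3; b_6 = 0; b_7 = 5.
The sequence repeats with period 6.
The value 5 next appears (with i ≥ 2) at b_7.

7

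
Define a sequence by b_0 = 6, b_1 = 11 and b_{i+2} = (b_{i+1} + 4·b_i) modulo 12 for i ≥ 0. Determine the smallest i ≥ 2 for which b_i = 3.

Computing terms: b_0 = 6; b_1 = 11; b_2 = 11; b_3 = 7; b_4 = 3; b_5 = 7; b_6 = 7; b_7 = 11; b_8 = 3; b_9 = 11; b_{10} = 11.
Since (b_9, b_{10}) = (b_1, b_2) = (11, 11) (two consecutive terms determine the rest), the sequence is eventually periodic: after a pre-period of length 1 it cycles with period 8.
The value 3 first appears (with i ≥ 2) at b_4.

4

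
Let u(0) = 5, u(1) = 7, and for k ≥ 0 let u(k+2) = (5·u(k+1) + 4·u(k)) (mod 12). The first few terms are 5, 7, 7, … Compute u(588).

7

u(0) = 5,  u(1) = 7,  u(2) = 7,  u(3) = 3,  u(4) = 7,  u(5) = 11,  u(6) = 11,  u(7) = 3,  u(8) = 11,  u(9) = 7,  u(10) = 7.
Since (u(9), u(10)) = (u(1), u(2)) = (7, 7) (two consecutive terms determine the rest), the sequence is eventually periodic: after a pre-period of length 1 it cycles with period 8.
For k ≥ 1, u(k) depends only on (k - 1) mod 8. (588 - 1) mod 8 = 3, so u(588) = u(4) = 7.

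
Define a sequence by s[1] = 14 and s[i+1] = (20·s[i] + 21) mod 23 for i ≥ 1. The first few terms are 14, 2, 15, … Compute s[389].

We have s[1] = 14, s[2] = 2, s[3] = 15, s[4] = 22, s[5] = 1, s[6] = 18, s[7] = 13, s[8] = 5, s[9] = 6, s[10] = 3, s[11] = 12, s[12] = 8, s[13] = 20, s[14] = 7, s[15] = 0, s[16] = 21, s[17] = 4, s[18] = 9, s[19] = 17, s[20] = 16, s[21] = 19, s[22] = 10, s[23] = 14.
The sequence repeats with period 22.
(389 - 1) mod 22 = 14, so s[389] = s[15] = 0.

0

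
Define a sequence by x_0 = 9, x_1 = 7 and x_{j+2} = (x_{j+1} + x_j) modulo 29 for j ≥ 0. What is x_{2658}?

We have x_0 = 9; x_1 = 7; x_2 = 16; x_3 = 23; x_4 = 10; x_5 = 4; x_6 = 14; x_7 = 18; x_8 = 3; x_9 = 21; x_{10} = 24; x_{11} = 16; x_{12} = 11; x_{13} = 27; x_{14} = 9; x_{15} = 7.
The sequence repeats with period 14.
So x_{2658} = x_{0 + ((2658-0) mod 14)} = x_{12} = 11.

11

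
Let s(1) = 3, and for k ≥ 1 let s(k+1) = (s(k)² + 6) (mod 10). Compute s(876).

1

Listing terms: s(1) = 3; s(2) = 5; s(3) = 1; s(4) = 7; s(5) = 5.
Since s(5) = s(2) = 5, the sequence is eventually periodic: after a pre-period of length 1 it cycles with period 3.
For k ≥ 2, s(k) depends only on (k - 2) mod 3. (876 - 2) mod 3 = 1, so s(876) = s(3) = 1.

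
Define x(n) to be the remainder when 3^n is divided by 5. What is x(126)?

4

We have x(1) = 3, x(2) = 4, x(3) = 2, x(4) = 1, x(5) = 3.
The sequence repeats with period 4.
(126 - 1) mod 4 = 1, so x(126) = x(2) = 4.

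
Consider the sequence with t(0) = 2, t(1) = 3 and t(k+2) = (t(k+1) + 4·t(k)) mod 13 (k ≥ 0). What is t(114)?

11

Listing terms: t(0) = 2,  t(1) = 3,  t(2) = 11,  t(3) = 10,  t(4) = 2,  t(5) = 3.
The sequence repeats with period 4.
So t(114) = t(0 + ((114-0) mod 4)) = t(2) = 11.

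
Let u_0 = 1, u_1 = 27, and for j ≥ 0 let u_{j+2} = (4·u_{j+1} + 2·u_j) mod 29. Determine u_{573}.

u_0 = 1; u_1 = 27; u_2 = 23; u_3 = 1; u_4 = 21; u_5 = 28; u_6 = 9; u_7 = 5; u_8 = 9; u_9 = 17; u_{10} = 28; u_{11} = 1; u_{12} = 2; u_{13} = 10; u_{14} = 15; u_{15} = 22; u_{16} = 2; u_{17} = 23; u_{18} = 9; u_{19} = 24; u_{20} = 27; u_{21} = 11; u_{22} = 11; u_{23} = 8; u_{24} = 25; u_{25} = 0; u_{26} = 21; u_{27} = 26; u_{28} = 1; u_{29} = 27.
Since (u_{28}, u_{29}) = (u_0, u_1) = (1, 27) (two consecutive terms determine the rest), the sequence is periodic with period 28.
(573 - 0) mod 28 = 13, so u_{573} = u_{13} = 10.

10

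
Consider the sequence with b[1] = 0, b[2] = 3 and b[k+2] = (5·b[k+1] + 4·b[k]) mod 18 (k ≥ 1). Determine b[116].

Listing terms: b[1] = 0; b[2] = 3; b[3] = 15; b[4] = 15; b[5] = 9; b[6] = 15; b[7] = 3; b[8] = 3; b[9] = 9; b[10] = 3; b[11] = 15.
Since (b[10], b[11]) = (b[2], b[3]) = (3, 15) (two consecutive terms determine the rest), the sequence is eventually periodic: after a pre-period of length 1 it cycles with period 8.
For k ≥ 2, b[k] depends only on (k - 2) mod 8. (116 - 2) mod 8 = 2, so b[116] = b[4] = 15.

15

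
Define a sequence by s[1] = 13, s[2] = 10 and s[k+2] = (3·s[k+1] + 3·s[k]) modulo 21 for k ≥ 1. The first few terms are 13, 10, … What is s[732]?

3

s[1] = 13,  s[2] = 10,  s[3] = 6,  s[4] = 6,  s[5] = 15,  s[6] = 0,  s[7] = 3,  s[8] = 9,  s[9] = 15,  s[10] = 9,  s[11] = 9,  s[12] = 12,  s[13] = 0,  s[14] = 15,  s[15] = 3,  s[16] = 12,  s[17] = 3,  s[18] = 3,  s[19] = 18,  s[20] = 0,  s[21] = 12,  s[22] = 15,  s[23] = 18,  s[24] = 15,  s[25] = 15,  s[26] = 6,  s[27] = 0,  s[28] = 18,  s[29] = 12,  s[30] = 6,  s[31] = 12,  s[32] = 12,  s[33] = 9,  s[34] = 0,  s[35] = 6,  s[36] = 18,  s[37] = 9,  s[38] = 18,  s[39] = 18,  s[40] = 3,  s[41] = 0,  s[42] = 9,  s[43] = 6,  s[44] = 3,  s[45] = 6,  s[46] = 6.
Since (s[45], s[46]) = (s[3], s[4]) = (6, 6) (two consecutive terms determine the rest), the sequence is eventually periodic: after a pre-period of length 2 it cycles with period 42.
For k ≥ 3, s[k] depends only on (k - 3) mod 42. (732 - 3) mod 42 = 15, so s[732] = s[18] = 3.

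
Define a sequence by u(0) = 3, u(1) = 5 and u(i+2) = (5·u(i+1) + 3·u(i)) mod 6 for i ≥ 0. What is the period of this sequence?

We have u(0) = 3,  u(1) = 5,  u(2) = 4,  u(3) = 5,  u(4) = 1,  u(5) = 2,  u(6) = 1,  u(7) = 5,  u(8) = 4.
Since (u(7), u(8)) = (u(1), u(2)) = (5, 4) (two consecutive terms determine the rest), the sequence is eventually periodic: after a pre-period of length 1 it cycles with period 6.

6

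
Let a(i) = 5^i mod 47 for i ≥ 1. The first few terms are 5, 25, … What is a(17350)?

8

Listing terms: a(1) = 5, a(2) = 25, a(3) = 31, a(4) = 14, a(5) = 23, a(6) = 21, a(7) = 11, a(8) = 8, a(9) = 40, a(10) = 12, a(11) = 13, a(12) = 18, a(13) = 43, a(14) = 27, a(15) = 41, a(16) = 17, a(17) = 38, a(18) = 2, a(19) = 10, a(20) = 3, a(21) = 15, a(22) = 28, a(23) = 46, a(24) = 42, a(25) = 22, a(26) = 16, a(27) = 33, a(28) = 24, a(29) = 26, a(30) = 36, a(31) = 39, a(32) = 7, a(33) = 35, a(34) = 34, a(35) = 29, a(36) = 4, a(37) = 20, a(38) = 6, a(39) = 30, a(40) = 9, a(41) = 45, a(42) = 37, a(43) = 44, a(44) = 32, a(45) = 19, a(46) = 1, a(47) = 5.
The sequence repeats with period 46.
(17350 - 1) mod 46 = 7, so a(17350) = a(8) = 8.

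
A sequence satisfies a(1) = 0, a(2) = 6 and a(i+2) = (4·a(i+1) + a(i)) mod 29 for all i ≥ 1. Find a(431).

3

Listing terms: a(1) = 0,  a(2) = 6,  a(3) = 24,  a(4) = 15,  a(5) = 26,  a(6) = 3,  a(7) = 9,  a(8) = 10,  a(9) = 20,  a(10) = 3,  a(11) = 3,  a(12) = 15,  a(13) = 5,  a(14) = 6,  a(15) = 0,  a(16) = 6.
Since (a(15), a(16)) = (a(1), a(2)) = (0, 6) (two consecutive terms determine the rest), the sequence is periodic with period 14.
(431 - 1) mod 14 = 10, so a(431) = a(11) = 3.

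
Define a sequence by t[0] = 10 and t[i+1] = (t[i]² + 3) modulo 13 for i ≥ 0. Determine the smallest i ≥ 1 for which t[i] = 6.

3

We have t[0] = 10,  t[1] = 12,  t[2] = 4,  t[3] = 6,  t[4] = 0,  t[5] = 3,  t[6] = 12.
Since t[6] = t[1] = 12, the sequence is eventually periodic: after a pre-period of length 1 it cycles with period 5.
The value 6 first appears (with i ≥ 1) at t[3].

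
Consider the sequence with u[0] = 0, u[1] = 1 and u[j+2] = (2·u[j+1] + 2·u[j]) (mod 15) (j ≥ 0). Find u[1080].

Computing terms: u[0] = 0, u[1] = 1, u[2] = 2, u[3] = 6, u[4] = 1, u[5] = 14, u[6] = 0, u[7] = 13, u[8] = 11, u[9] = 3, u[10] = 13, u[11] = 2, u[12] = 0, u[13] = 4, u[14] = 8, u[15] = 9, u[16] = 4, u[17] = 11, u[18] = 0, u[19] = 7, u[20] = 14, u[21] = 12, u[22] = 7, u[23] = 8, u[24] = 0, u[25] = 1.
The sequence repeats with period 24.
So u[1080] = u[0 + ((1080-0) mod 24)] = u[0] = 0.

0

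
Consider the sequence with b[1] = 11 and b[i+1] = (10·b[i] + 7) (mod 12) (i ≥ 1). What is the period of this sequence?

3

b[1] = 11,  b[2] = 9,  b[3] = 1,  b[4] = 5,  b[5] = 9.
Since b[5] = b[2] = 9, the sequence is eventually periodic: after a pre-period of length 1 it cycles with period 3.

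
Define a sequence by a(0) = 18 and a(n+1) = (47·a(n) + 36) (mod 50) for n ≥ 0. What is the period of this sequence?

a(0) = 18, a(1) = 32, a(2) = 40, a(3) = 16, a(4) = 38, a(5) = 22, a(6) = 20, a(7) = 26, a(8) = 8, a(9) = 12, a(10) = 0, a(11) = 36, a(12) = 28, a(13) = 2, a(14) = 30, a(15) = 46, a(16) = 48, a(17) = 42, a(18) = 10, a(19) = 6, a(20) = 18.
The sequence repeats with period 20.

20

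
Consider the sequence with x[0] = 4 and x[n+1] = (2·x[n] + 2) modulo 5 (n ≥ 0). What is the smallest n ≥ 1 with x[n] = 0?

Computing terms: x[0] = 4; x[1] = 0; x[2] = 2; x[3] = 1; x[4] = 4.
Since x[4] = x[0] = 4, the sequence is periodic with period 4.
The value 0 first appears (with n ≥ 1) at x[1].

1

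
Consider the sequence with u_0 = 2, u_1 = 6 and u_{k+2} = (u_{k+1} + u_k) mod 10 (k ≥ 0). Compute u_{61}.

u_0 = 2; u_1 = 6; u_2 = 8; u_3 = 4; u_4 = 2; u_5 = 6.
The sequence repeats with period 4.
(61 - 0) mod 4 = 1, so u_{61} = u_1 = 6.

6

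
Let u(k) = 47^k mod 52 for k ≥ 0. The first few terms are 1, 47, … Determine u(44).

Listing terms: u(0) = 1,  u(1) = 47,  u(2) = 25,  u(3) = 31,  u(4) = 1.
The sequence repeats with period 4.
(44 - 0) mod 4 = 0, so u(44) = u(0) = 1.

1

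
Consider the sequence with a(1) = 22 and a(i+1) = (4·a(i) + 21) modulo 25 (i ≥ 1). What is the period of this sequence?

Listing terms: a(1) = 22; a(2) = 9; a(3) = 7; a(4) = 24; a(5) = 17; a(6) = 14; a(7) = 2; a(8) = 4; a(9) = 12; a(10) = 19; a(11) = 22.
The sequence repeats with period 10.

10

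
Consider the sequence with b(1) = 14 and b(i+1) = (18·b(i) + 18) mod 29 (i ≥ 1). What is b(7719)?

8

We have b(1) = 14, b(2) = 9, b(3) = 6, b(4) = 10, b(5) = 24, b(6) = 15, b(7) = 27, b(8) = 11, b(9) = 13, b(10) = 20, b(11) = 1, b(12) = 7, b(13) = 28, b(14) = 0, b(15) = 18, b(16) = 23, b(17) = 26, b(18) = 22, b(19) = 8, b(20) = 17, b(21) = 5, b(22) = 21, b(23) = 19, b(24) = 12, b(25) = 2, b(26) = 25, b(27) = 4, b(28) = 3, b(29) = 14.
The sequence repeats with period 28.
So b(7719) = b(1 + ((7719-1) mod 28)) = b(19) = 8.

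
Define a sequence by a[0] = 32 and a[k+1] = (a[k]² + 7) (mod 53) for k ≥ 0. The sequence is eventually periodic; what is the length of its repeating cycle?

6

We have a[0] = 32, a[1] = 24, a[2] = 0, a[3] = 7, a[4] = 3, a[5] = 16, a[6] = 51, a[7] = 11, a[8] = 22, a[9] = 14, a[10] = 44, a[11] = 35, a[12] = 13, a[13] = 17, a[14] = 31, a[15] = 14.
Since a[15] = a[9] = 14, the sequence is eventually periodic: after a pre-period of length 9 it cycles with period 6.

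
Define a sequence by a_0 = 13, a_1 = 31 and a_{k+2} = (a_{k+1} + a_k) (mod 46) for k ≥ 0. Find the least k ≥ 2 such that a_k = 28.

20

Listing terms: a_0 = 13; a_1 = 31; a_2 = 44; a_3 = 29; a_4 = 27; a_5 = 10; a_6 = 37; a_7 = 1; a_8 = 38; a_9 = 39; a_{10} = 31; a_{11} = 24; a_{12} = 9; a_{13} = 33; a_{14} = 42; a_{15} = 29; a_{16} = 25; a_{17} = 8; a_{18} = 33; a_{19} = 41; a_{20} = 28; a_{21} = 23; a_{22} = 5; a_{23} = 28; a_{24} = 33; a_{25} = 15; a_{26} = 2; a_{27} = 17; a_{28} = 19; a_{29} = 36; a_{30} = 9; a_{31} = 45; a_{32} = 8; a_{33} = 7; a_{34} = 15; a_{35} = 22; a_{36} = 37; a_{37} = 13; a_{38} = 4; a_{39} = 17; a_{40} = 21; a_{41} = 38; a_{42} = 13; a_{43} = 5; a_{44} = 18; a_{45} = 23; a_{46} = 41; a_{47} = 18; a_{48} = 13; a_{49} = 31.
The sequence repeats with period 48.
The value 28 first appears (with k ≥ 2) at a_{20}.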